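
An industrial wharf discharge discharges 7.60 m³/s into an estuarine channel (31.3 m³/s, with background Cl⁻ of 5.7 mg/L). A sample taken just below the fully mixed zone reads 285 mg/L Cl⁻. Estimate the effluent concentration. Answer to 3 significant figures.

Mass balance: 31.30·5.700 + 7.600·Cₑ = 38.90·285.0
→ Cₑ = (38.90·285.0 − 31.30·5.700) / 7.600 = 1435 mg/L.

1440 mg/L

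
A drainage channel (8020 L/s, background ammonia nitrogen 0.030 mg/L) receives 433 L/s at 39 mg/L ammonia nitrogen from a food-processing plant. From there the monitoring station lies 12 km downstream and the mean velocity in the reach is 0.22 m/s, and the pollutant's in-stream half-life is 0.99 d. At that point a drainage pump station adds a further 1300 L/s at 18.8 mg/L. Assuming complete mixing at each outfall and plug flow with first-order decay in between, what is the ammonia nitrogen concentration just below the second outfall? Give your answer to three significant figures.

3.63 mg/L

Mixed concentration C = ΣQC/ΣQ = (8020·0.03000 + 433.0·39.00) / 8453 = 17130/8453 = 2.026 mg/L; combined flow 8453 L/s.
Travel time t = 12·1000 / 0.22 = 54550 s = 15.15 h.
Half-life 0.99 d → k = ln 2 / 0.99 = 0.7001 d⁻¹.
Decay over the reach: 2.026·exp(−kt) = 2.026·0.6427 = 1.302 mg/L.
At the second outfall, C = (8453·1.302 + 1300·18.80) / (8453 + 1300) = 3.635 mg/L.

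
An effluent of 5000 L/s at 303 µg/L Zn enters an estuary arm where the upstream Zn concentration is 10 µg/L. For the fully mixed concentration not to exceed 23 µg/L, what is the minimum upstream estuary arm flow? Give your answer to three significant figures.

108000 L/s

Set C_mix = 23: (Q·10.00 + 5000·303.0) / (Q + 5000) = 23
→ Q = 5000·(303.0 − 23)/(23 − 10.00) = 107700 L/s.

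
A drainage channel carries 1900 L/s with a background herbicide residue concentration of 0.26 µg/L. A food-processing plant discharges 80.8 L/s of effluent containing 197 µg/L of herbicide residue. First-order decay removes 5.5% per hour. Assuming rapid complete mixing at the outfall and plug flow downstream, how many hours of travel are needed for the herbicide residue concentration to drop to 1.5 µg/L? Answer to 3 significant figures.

30.2 h

Conservation of mass: C = (1900·0.2600 + 80.80·197.0) / 1981 = 16410/1981 = 8.285 µg/L.
5.5%/h lost → k = −ln(1 − 0.055) = 0.05657 h⁻¹.
8.285·exp(−k·t) = 1.5 → t = ln(8.285/1.5)/k = 108800 s = 30.21 h.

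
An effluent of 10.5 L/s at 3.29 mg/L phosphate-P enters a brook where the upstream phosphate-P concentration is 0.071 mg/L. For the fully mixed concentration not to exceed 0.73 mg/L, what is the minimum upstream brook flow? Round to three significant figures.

40.8 L/s

Set C_mix = 0.73: (Q·0.07100 + 10.50·3.290) / (Q + 10.50) = 0.73
→ Q = 10.50·(3.290 − 0.73)/(0.73 − 0.07100) = 40.79 L/s.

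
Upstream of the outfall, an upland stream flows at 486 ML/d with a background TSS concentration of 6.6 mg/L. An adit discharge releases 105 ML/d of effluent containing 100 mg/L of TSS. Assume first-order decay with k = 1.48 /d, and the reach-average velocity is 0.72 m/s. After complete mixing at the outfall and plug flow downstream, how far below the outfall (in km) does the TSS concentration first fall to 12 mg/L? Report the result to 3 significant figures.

Mixed concentration C = ΣQC/ΣQ = (486.0·6.600 + 105.0·100.0) / 591.0 = 13710/591.0 = 23.19 mg/L.
Set 23.19·exp(−k·t) = 12 → t = ln(23.19/12)/k = 38470 s = 10.69 h.
Distance = v·t = 0.72·38470 = 27700 m = 27.70 km.

27.7 km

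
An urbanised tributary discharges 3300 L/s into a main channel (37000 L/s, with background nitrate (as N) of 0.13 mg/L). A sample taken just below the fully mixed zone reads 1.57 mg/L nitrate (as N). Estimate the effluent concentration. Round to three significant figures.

Mass balance: 37000·0.1300 + 3300·Cₑ = 40300·1.570
→ Cₑ = (40300·1.570 − 37000·0.1300) / 3300 = 17.72 mg/L.

17.7 mg/L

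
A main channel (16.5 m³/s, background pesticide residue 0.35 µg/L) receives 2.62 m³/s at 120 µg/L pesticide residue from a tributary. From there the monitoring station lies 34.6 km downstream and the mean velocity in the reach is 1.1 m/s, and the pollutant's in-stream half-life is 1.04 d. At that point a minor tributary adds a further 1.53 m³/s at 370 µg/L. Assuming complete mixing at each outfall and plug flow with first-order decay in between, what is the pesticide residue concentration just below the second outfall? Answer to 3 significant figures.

39.6 µg/L

Conservation of mass: C = (16.50·0.3500 + 2.620·120.0) / 19.12 = 320.2/19.12 = 16.75 µg/L; combined flow 19.12 m³/s.
Travel time t = 34.6·1000 / 1.1 = 31450 s = 8.737 h.
Half-life 1.04 d → k = ln 2 / 1.04 = 0.6665 d⁻¹.
After decay, C = 16.75 × e^(−kt) = 16.75 × 0.7846 = 13.14 µg/L.
Second outfall: C = (19.12·13.14 + 1.530·370.0)/20.65 = 39.58 µg/L.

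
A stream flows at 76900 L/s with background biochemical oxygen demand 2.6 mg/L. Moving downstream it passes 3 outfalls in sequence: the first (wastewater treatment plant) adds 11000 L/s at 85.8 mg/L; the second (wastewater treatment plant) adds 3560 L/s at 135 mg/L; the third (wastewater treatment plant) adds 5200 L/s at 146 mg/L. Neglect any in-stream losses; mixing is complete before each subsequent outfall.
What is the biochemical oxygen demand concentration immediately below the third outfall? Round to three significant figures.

24.7 mg/L

Outfall 1: combined Q = 87900 L/s; C = (76900·2.600 + 11000·85.80)/87900 = 13.01 mg/L.
Outfall 2: combined Q = 91460 L/s; C = (87900·13.01 + 3560·135.0)/91460 = 17.76 mg/L.
Outfall 3: combined Q = 96660 L/s; C = (91460·17.76 + 5200·146.0)/96660 = 24.66 mg/L.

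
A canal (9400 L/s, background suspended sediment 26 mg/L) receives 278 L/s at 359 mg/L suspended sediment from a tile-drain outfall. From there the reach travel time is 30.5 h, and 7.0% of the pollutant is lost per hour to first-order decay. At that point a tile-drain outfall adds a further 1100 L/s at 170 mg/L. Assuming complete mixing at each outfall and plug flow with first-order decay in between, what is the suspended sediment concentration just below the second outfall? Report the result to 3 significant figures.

Mass balance: C = (9400·26.00 + 278.0·359.0) / 9678 = 344200/9678 = 35.57 mg/L; combined flow 9678 L/s.
7.0%/h lost → k = −ln(1 − 0.07) = 0.07257 h⁻¹.
First-order decay: C = 35.57·exp(−k·t) = 35.57·0.1093 = 3.888 mg/L.
At the second outfall, C = (9678·3.888 + 1100·170.0) / (9678 + 1100) = 20.84 mg/L.

20.8 mg/L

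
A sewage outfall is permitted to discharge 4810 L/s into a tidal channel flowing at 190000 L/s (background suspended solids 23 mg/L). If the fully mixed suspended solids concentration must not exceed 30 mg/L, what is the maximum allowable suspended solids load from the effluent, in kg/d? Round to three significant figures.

127000 kg/d

Mass balance at the limit: 190000·23.00 + 4810·Cₑ = 194800·30 → Cₑ = 306.5 mg/L.
4810 L/s = 4.810 m³/s. Load = 4.810 m³/s × 306.5 g/m³ × 86 400 s/d = 127400 kg/d.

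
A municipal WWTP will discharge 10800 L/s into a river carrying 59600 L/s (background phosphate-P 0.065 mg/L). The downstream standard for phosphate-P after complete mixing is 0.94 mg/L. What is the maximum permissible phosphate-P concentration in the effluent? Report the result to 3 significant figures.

At the limit, (Qr·Cr + Qe·Cₑ)/(Qr + Qe) = 0.94:
Cₑ = (70400·0.94 − 59600·0.06500) / 10800 = 5.769 mg/L.

5.77 mg/L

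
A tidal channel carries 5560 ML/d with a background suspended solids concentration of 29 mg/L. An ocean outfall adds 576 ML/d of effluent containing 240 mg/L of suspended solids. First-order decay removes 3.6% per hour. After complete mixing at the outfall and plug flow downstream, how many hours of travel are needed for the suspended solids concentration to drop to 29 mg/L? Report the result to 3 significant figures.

14.2 h

Flow-weighted average: C = (5560·29.00 + 576.0·240.0) / 6136 = 299500/6136 = 48.81 mg/L.
3.6%/h lost → k = −ln(1 − 0.036) = 0.03666 h⁻¹.
48.81·exp(−k·t) = 29 → t = ln(48.81/29)/k = 51120 s = 14.20 h.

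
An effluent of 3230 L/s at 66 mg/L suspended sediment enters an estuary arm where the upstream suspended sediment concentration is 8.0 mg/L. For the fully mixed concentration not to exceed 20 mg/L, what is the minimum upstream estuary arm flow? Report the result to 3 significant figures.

Set C_mix = 20: (Q·8.000 + 3230·66.00) / (Q + 3230) = 20
→ Q = 3230·(66.00 − 20)/(20 − 8.000) = 12380 L/s.

12400 L/s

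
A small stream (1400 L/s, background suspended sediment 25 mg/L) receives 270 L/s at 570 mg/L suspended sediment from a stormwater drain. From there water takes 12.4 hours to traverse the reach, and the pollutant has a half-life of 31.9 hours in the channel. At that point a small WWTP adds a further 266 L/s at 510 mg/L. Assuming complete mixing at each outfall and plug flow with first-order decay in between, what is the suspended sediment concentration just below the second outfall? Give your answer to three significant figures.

145 mg/L

Flow-weighted average: C = (1400·25.00 + 270.0·570.0) / 1670 = 188900/1670 = 113.1 mg/L; combined flow 1670 L/s.
Half-life 31.9 h → k = ln 2 / 31.9 = 0.02173 h⁻¹ = 0.5215 d⁻¹.
Applying C = C₀e^(−kt): 113.1 × 0.7638 = 86.40 mg/L.
Second outfall: C = (1670·86.40 + 266.0·510.0)/1936 = 144.6 mg/L.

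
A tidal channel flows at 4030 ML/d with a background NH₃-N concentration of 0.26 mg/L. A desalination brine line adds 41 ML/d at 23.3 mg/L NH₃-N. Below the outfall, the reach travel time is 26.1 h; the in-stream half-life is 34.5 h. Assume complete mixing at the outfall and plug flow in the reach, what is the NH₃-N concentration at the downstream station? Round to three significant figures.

0.291 mg/L

After mixing, C = (4030·0.2600 + 41.00·23.30) / 4071 = 2003/4071 = 0.4920 mg/L.
Half-life 34.5 h → k = ln 2 / 34.5 = 0.02009 h⁻¹ = 0.4822 d⁻¹.
After decay, C = 0.4920 × e^(−kt) = 0.4920 × 0.5919 = 0.2912 mg/L.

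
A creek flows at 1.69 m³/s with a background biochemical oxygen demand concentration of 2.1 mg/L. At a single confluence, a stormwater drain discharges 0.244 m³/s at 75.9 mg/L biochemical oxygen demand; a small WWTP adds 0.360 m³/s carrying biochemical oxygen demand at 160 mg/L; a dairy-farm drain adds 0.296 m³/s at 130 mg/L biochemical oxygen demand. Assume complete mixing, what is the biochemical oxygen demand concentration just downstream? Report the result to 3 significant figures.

Mass balance: C = (1.690·2.100 + 0.2440·75.90 + 0.3600·160.0 + 0.2960·130.0) / 2.590 = 118.1/2.590 = 45.62 mg/L.

45.6 mg/L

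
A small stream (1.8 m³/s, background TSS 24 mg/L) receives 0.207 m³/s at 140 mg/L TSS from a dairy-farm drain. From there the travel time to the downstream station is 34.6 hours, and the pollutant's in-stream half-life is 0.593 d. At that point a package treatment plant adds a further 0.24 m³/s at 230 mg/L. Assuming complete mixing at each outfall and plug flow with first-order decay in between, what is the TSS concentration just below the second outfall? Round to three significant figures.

Mixed concentration C = ΣQC/ΣQ = (1.800·24.00 + 0.2070·140.0) / 2.007 = 72.18/2.007 = 35.96 mg/L; combined flow 2.007 m³/s.
Half-life 0.593 d → k = ln 2 / 0.593 = 1.169 d⁻¹.
First-order decay: C = 35.96·exp(−k·t) = 35.96·0.1854 = 6.668 mg/L.
At the second outfall, C = (2.007·6.668 + 0.2400·230.0) / (2.007 + 0.2400) = 30.52 mg/L.

30.5 mg/L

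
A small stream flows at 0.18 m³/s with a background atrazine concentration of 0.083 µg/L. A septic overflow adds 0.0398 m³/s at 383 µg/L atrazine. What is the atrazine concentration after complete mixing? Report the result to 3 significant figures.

69.4 µg/L

After mixing, C = (0.1800·0.08300 + 0.03980·383.0) / 0.2198 = 15.26/0.2198 = 69.42 µg/L.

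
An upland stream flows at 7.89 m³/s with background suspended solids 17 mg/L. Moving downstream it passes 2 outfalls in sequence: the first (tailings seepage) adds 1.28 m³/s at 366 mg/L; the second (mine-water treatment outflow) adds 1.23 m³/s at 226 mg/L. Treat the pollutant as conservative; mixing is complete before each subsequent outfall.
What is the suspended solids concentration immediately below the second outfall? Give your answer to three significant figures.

84.7 mg/L

After outfall 1: Q = 7.890 + 1.280 = 9.170 m³/s; C = (7.890·17.00 + 1.280·366.0)/9.170 = 65.72 mg/L.
After outfall 2: Q = 9.170 + 1.230 = 10.40 m³/s; C = (9.170·65.72 + 1.230·226.0)/10.40 = 84.67 mg/L.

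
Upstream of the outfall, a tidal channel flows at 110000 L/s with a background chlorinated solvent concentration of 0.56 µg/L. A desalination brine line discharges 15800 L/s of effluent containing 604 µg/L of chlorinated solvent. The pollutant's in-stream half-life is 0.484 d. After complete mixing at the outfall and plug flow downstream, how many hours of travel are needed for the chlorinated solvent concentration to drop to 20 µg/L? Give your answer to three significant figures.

22.4 h

After mixing, C = (110000·0.5600 + 15800·604.0) / 125800 = 9605000/125800 = 76.35 µg/L.
Half-life 0.484 d → k = ln 2 / 0.484 = 1.432 d⁻¹.
76.35·exp(−k·t) = 20 → t = ln(76.35/20)/k = 80820 s = 22.45 h.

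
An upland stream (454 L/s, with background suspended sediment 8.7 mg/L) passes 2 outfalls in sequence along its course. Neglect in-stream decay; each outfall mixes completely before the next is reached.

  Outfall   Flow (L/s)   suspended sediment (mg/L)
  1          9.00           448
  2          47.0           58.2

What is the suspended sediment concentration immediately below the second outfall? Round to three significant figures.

After outfall 1: Q = 454.0 + 9.000 = 463.0 L/s; C = (454.0·8.700 + 9.000·448.0)/463.0 = 17.24 mg/L.
After outfall 2: Q = 463.0 + 47.00 = 510.0 L/s; C = (463.0·17.24 + 47.00·58.20)/510.0 = 21.01 mg/L.

21.0 mg/L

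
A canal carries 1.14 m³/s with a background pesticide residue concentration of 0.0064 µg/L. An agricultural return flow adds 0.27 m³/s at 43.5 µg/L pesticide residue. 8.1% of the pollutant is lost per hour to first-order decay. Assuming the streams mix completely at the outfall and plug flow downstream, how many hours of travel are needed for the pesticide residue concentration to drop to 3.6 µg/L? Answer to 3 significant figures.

Mixed concentration C = ΣQC/ΣQ = (1.140·0.006400 + 0.2700·43.50) / 1.410 = 11.75/1.410 = 8.335 µg/L.
8.1%/h lost → k = −ln(1 − 0.081) = 0.08447 h⁻¹.
8.335·exp(−k·t) = 3.6 → t = ln(8.335/3.6)/k = 35780 s = 9.939 h.

9.94 h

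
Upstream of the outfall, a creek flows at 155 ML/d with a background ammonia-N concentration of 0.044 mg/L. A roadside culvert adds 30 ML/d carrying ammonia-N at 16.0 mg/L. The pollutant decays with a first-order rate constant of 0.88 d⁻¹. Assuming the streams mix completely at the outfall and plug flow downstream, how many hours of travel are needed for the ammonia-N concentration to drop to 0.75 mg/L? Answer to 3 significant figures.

34.2 h

Flow-weighted average: C = (155.0·0.04400 + 30.00·16.00) / 185.0 = 486.8/185.0 = 2.631 mg/L.
2.631·exp(−k·t) = 0.75 → t = ln(2.631/0.75)/k = 123200 s = 34.23 h.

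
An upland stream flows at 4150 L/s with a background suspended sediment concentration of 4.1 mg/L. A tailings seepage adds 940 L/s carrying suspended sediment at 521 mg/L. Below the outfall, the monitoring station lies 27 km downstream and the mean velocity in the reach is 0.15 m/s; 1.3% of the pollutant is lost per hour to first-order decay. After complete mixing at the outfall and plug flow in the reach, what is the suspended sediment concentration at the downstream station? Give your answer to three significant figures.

Flow-weighted average: C = (4150·4.100 + 940.0·521.0) / 5090 = 506800/5090 = 99.56 mg/L.
Travel time t = 27·1000 / 0.15 = 180000 s = 50.00 h.
1.3%/h lost → k = −ln(1 − 0.013) = 0.01309 h⁻¹.
First-order decay: C = 99.56·exp(−k·t) = 99.56·0.5198 = 51.75 mg/L.

51.8 mg/L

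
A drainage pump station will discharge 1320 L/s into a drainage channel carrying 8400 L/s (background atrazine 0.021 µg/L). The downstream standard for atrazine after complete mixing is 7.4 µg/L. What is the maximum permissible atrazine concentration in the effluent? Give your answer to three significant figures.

54.4 µg/L

At the limit, (Qr·Cr + Qe·Cₑ)/(Qr + Qe) = 7.4:
Cₑ = (9720·7.4 − 8400·0.02100) / 1320 = 54.36 µg/L.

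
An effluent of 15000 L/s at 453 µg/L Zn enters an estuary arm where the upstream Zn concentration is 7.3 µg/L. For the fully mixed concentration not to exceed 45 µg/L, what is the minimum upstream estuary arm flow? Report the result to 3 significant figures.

162000 L/s

Set C_mix = 45: (Q·7.300 + 15000·453.0) / (Q + 15000) = 45
→ Q = 15000·(453.0 − 45)/(45 − 7.300) = 162300 L/s.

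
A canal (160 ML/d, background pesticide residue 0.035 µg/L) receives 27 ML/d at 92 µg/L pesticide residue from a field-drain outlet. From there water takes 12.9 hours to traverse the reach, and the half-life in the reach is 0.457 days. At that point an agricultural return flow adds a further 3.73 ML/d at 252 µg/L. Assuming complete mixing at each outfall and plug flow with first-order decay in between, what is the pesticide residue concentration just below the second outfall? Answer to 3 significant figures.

10.7 µg/L

Mixed concentration C = ΣQC/ΣQ = (160.0·0.03500 + 27.00·92.00) / 187.0 = 2490/187.0 = 13.31 µg/L; combined flow 187.0 ML/d.
Half-life 0.457 d → k = ln 2 / 0.457 = 1.517 d⁻¹.
Decay over the reach: 13.31·exp(−kt) = 13.31·0.4425 = 5.892 µg/L.
Second outfall: C = (187.0·5.892 + 3.730·252.0)/190.7 = 10.70 µg/L.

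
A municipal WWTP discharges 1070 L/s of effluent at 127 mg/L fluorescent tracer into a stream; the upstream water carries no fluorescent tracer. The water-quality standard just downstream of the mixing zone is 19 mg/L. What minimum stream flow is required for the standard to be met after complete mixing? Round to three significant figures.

6080 L/s

Set C_mix = 19: (Q·0 + 1070·127.0) / (Q + 1070) = 19
→ Q = 1070·(127.0 − 19)/(19 − 0) = 6082 L/s.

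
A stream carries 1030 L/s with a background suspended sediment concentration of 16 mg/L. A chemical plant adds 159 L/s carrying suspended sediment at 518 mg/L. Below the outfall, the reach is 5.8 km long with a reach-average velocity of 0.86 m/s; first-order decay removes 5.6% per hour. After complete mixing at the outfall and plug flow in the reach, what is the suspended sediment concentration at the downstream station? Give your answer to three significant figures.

74.6 mg/L

Mixed concentration C = ΣQC/ΣQ = (1030·16.00 + 159.0·518.0) / 1189 = 98840/1189 = 83.13 mg/L.
Travel time t = 5.8·1000 / 0.86 = 6744 s = 1.873 h.
5.6%/h lost → k = −ln(1 − 0.056) = 0.05763 h⁻¹.
After decay, C = 83.13 × e^(−kt) = 83.13 × 0.8977 = 74.62 mg/L.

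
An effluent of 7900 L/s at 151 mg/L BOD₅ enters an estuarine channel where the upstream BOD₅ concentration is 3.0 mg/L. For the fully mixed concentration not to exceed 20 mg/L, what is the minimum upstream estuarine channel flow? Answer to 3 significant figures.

60900 L/s

Set C_mix = 20: (Q·3.000 + 7900·151.0) / (Q + 7900) = 20
→ Q = 7900·(151.0 − 20)/(20 − 3.000) = 60880 L/s.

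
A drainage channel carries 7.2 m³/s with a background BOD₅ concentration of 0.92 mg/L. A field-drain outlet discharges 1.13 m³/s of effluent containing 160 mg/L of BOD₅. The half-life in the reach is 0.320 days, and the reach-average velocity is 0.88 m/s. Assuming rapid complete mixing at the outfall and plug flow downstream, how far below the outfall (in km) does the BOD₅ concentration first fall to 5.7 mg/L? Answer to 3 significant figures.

48.2 km

Mixed concentration C = ΣQC/ΣQ = (7.200·0.9200 + 1.130·160.0) / 8.330 = 187.4/8.330 = 22.50 mg/L.
Half-life 0.320 d → k = ln 2 / 0.320 = 2.166 d⁻¹.
Set 22.50·exp(−k·t) = 5.7 → t = ln(22.50/5.7)/k = 54770 s = 15.21 h.
Distance = v·t = 0.88·54770 = 48200 m = 48.20 km.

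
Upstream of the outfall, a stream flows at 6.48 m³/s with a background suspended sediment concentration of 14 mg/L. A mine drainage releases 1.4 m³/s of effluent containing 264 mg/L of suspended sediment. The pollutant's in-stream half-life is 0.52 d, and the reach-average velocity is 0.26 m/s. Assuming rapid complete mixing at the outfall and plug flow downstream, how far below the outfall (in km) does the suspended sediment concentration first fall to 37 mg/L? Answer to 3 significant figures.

After mixing, C = (6.480·14.00 + 1.400·264.0) / 7.880 = 460.3/7.880 = 58.42 mg/L.
Half-life 0.52 d → k = ln 2 / 0.52 = 1.333 d⁻¹.
Set 58.42·exp(−k·t) = 37 → t = ln(58.42/37)/k = 29600 s = 8.222 h.
Distance = v·t = 0.26·29600 = 7696 m = 7.696 km.

7.70 km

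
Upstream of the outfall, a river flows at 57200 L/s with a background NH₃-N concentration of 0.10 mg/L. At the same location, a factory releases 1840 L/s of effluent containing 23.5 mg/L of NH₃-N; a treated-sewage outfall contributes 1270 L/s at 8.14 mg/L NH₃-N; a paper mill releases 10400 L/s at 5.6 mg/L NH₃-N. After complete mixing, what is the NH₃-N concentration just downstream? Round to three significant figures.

Conservation of mass: C = (57200·0.1000 + 1840·23.50 + 1270·8.140 + 10400·5.600) / 70710 = 117500/70710 = 1.662 mg/L.

1.66 mg/L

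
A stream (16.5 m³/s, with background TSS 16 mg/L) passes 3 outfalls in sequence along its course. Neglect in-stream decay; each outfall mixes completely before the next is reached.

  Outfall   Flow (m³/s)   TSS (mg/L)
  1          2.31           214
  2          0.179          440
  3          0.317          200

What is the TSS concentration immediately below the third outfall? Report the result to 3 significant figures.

46.6 mg/L

Outfall 1: combined Q = 18.81 m³/s; C = (16.50·16.00 + 2.310·214.0)/18.81 = 40.32 mg/L.
Outfall 2: combined Q = 18.99 m³/s; C = (18.81·40.32 + 0.1790·440.0)/18.99 = 44.08 mg/L.
Outfall 3: combined Q = 19.31 m³/s; C = (18.99·44.08 + 0.3170·200.0)/19.31 = 46.64 mg/L.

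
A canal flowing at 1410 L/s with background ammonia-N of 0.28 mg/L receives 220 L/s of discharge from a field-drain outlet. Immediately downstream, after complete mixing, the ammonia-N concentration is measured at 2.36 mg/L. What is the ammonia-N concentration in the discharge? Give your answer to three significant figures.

Mass balance: 1410·0.2800 + 220.0·Cₑ = 1630·2.360
→ Cₑ = (1630·2.360 − 1410·0.2800) / 220.0 = 15.69 mg/L.

15.7 mg/L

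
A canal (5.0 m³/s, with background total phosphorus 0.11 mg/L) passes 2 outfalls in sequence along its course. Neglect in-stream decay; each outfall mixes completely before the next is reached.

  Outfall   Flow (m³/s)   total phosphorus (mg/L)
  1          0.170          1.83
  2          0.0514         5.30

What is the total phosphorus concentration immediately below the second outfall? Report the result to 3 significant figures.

Below outfall 1: Q → 5.170 m³/s, C = (5.000·0.1100 + 0.1700·1.830)/5.170 = 0.1666 mg/L.
Below outfall 2: Q → 5.221 m³/s, C = (5.170·0.1666 + 0.05140·5.300)/5.221 = 0.2171 mg/L.

0.217 mg/L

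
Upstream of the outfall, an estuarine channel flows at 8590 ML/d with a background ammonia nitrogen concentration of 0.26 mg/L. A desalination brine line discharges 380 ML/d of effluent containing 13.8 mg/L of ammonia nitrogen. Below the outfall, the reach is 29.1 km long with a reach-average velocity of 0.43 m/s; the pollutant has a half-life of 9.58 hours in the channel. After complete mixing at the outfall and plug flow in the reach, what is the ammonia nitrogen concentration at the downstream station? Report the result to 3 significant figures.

0.214 mg/L

Mixed concentration C = ΣQC/ΣQ = (8590·0.2600 + 380.0·13.80) / 8970 = 7477/8970 = 0.8336 mg/L.
Travel time t = 29.1·1000 / 0.43 = 67670 s = 18.80 h.
Half-life 9.58 h → k = ln 2 / 9.58 = 0.07235 h⁻¹ = 1.736 d⁻¹.
First-order decay: C = 0.8336·exp(−k·t) = 0.8336·0.2566 = 0.2139 mg/L.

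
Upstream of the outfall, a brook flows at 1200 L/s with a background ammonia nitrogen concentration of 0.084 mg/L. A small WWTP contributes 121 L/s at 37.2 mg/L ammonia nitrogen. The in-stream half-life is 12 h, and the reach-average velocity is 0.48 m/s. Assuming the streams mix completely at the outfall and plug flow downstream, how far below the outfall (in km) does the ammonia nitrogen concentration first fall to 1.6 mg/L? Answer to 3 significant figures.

23.3 km

After mixing, C = (1200·0.08400 + 121.0·37.20) / 1321 = 4602/1321 = 3.484 mg/L.
Half-life 12 h → k = ln 2 / 12 = 0.05776 h⁻¹ = 1.386 d⁻¹.
Set 3.484·exp(−k·t) = 1.6 → t = ln(3.484/1.6)/k = 48490 s = 13.47 h.
Distance = v·t = 0.48·48490 = 23280 m = 23.28 km.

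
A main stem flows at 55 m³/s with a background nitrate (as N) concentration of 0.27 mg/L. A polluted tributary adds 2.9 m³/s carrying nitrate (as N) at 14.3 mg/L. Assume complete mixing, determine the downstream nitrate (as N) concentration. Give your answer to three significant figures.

0.973 mg/L

After mixing, C = (55.00·0.2700 + 2.900·14.30) / 57.90 = 56.32/57.90 = 0.9727 mg/L.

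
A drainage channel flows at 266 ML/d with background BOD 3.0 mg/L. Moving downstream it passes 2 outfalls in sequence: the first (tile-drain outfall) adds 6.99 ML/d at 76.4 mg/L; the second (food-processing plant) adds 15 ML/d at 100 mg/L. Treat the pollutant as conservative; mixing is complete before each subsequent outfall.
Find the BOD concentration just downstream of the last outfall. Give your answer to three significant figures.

Outfall 1: combined Q = 273.0 ML/d; C = (266.0·3.000 + 6.990·76.40)/273.0 = 4.879 mg/L.
Outfall 2: combined Q = 288.0 ML/d; C = (273.0·4.879 + 15.00·100.0)/288.0 = 9.834 mg/L.

9.83 mg/L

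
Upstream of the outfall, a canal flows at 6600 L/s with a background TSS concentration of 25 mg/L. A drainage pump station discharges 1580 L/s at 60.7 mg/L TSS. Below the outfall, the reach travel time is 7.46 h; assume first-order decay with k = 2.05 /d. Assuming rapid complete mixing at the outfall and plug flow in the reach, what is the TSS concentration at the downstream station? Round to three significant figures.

Mass balance: C = (6600·25.00 + 1580·60.70) / 8180 = 260900/8180 = 31.90 mg/L.
First-order decay: C = 31.90·exp(−k·t) = 31.90·0.5288 = 16.87 mg/L.

16.9 mg/L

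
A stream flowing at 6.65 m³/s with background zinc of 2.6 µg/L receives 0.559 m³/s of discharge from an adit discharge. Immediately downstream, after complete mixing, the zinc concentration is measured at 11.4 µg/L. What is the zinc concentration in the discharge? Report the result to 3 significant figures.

116 µg/L

Mass balance: 6.650·2.600 + 0.5590·Cₑ = 7.209·11.40
→ Cₑ = (7.209·11.40 − 6.650·2.600) / 0.5590 = 116.1 µg/L.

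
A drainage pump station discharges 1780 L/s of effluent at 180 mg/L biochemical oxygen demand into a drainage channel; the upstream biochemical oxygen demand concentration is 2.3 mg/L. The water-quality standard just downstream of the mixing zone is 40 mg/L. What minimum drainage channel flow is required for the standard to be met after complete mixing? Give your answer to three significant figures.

Set C_mix = 40: (Q·2.300 + 1780·180.0) / (Q + 1780) = 40
→ Q = 1780·(180.0 − 40)/(40 − 2.300) = 6610 L/s.

6610 L/s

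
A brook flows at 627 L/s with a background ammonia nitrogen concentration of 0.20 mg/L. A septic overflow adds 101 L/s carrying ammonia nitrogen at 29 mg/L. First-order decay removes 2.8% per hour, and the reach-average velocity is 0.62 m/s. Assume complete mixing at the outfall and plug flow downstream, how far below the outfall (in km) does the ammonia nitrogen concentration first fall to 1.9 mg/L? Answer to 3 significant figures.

Mass balance: C = (627.0·0.2000 + 101.0·29.00) / 728.0 = 3054/728.0 = 4.196 mg/L.
2.8%/h lost → k = −ln(1 − 0.028) = 0.02840 h⁻¹.
Set 4.196·exp(−k·t) = 1.9 → t = ln(4.196/1.9)/k = 100400 s = 27.89 h.
Distance = v·t = 0.62·100400 = 62260 m = 62.26 km.

62.3 km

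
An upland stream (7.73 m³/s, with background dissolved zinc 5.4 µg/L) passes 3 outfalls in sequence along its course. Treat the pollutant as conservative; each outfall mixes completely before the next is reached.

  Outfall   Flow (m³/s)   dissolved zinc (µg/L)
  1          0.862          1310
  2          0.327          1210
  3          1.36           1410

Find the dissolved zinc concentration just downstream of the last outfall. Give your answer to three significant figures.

Outfall 1: combined Q = 8.592 m³/s; C = (7.730·5.400 + 0.8620·1310)/8.592 = 136.3 µg/L.
Outfall 2: combined Q = 8.919 m³/s; C = (8.592·136.3 + 0.3270·1210)/8.919 = 175.7 µg/L.
Outfall 3: combined Q = 10.28 m³/s; C = (8.919·175.7 + 1.360·1410)/10.28 = 339.0 µg/L.

339 µg/L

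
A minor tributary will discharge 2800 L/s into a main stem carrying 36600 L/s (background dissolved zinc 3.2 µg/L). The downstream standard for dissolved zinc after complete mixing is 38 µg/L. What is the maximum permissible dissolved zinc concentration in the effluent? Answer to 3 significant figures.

493 µg/L

At the limit, (Qr·Cr + Qe·Cₑ)/(Qr + Qe) = 38:
Cₑ = (39400·38 − 36600·3.200) / 2800 = 492.9 µg/L.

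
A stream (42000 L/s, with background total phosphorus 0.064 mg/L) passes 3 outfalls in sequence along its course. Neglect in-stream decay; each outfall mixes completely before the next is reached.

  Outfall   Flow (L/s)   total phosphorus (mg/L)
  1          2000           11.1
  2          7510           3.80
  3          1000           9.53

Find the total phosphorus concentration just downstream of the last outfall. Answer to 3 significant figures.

Below outfall 1: Q → 44000 L/s, C = (42000·0.06400 + 2000·11.10)/44000 = 0.5656 mg/L.
Below outfall 2: Q → 51510 L/s, C = (44000·0.5656 + 7510·3.800)/51510 = 1.037 mg/L.
Below outfall 3: Q → 52510 L/s, C = (51510·1.037 + 1000·9.530)/52510 = 1.199 mg/L.

1.20 mg/L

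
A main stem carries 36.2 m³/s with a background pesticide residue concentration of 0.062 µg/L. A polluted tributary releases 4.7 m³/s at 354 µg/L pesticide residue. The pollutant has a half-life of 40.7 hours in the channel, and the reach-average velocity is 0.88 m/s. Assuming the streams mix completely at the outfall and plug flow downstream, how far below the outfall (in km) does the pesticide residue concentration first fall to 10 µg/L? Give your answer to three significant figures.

261 km

Mixed concentration C = ΣQC/ΣQ = (36.20·0.06200 + 4.700·354.0) / 40.90 = 1666/40.90 = 40.73 µg/L.
Half-life 40.7 h → k = ln 2 / 40.7 = 0.01703 h⁻¹ = 0.4087 d⁻¹.
Set 40.73·exp(−k·t) = 10 → t = ln(40.73/10)/k = 296900 s = 82.47 h.
Distance = v·t = 0.88·296900 = 261300 m = 261.3 km.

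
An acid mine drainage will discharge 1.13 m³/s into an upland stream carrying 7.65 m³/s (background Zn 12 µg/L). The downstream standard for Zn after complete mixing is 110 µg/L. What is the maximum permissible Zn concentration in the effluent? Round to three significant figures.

773 µg/L

At the limit, (Qr·Cr + Qe·Cₑ)/(Qr + Qe) = 110:
Cₑ = (8.780·110 − 7.650·12.00) / 1.130 = 773.5 µg/L.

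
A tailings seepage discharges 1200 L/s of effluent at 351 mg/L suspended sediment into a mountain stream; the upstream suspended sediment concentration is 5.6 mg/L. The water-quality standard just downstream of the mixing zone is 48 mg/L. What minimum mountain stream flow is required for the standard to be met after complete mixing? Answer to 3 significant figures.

Set C_mix = 48: (Q·5.600 + 1200·351.0) / (Q + 1200) = 48
→ Q = 1200·(351.0 − 48)/(48 − 5.600) = 8575 L/s.

8580 L/s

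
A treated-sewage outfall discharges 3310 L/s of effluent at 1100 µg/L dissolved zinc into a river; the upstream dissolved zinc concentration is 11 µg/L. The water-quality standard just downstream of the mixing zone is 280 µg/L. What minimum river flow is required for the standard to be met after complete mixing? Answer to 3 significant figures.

10100 L/s

Set C_mix = 280: (Q·11.00 + 3310·1100) / (Q + 3310) = 280
→ Q = 3310·(1100 − 280)/(280 − 11.00) = 10090 L/s.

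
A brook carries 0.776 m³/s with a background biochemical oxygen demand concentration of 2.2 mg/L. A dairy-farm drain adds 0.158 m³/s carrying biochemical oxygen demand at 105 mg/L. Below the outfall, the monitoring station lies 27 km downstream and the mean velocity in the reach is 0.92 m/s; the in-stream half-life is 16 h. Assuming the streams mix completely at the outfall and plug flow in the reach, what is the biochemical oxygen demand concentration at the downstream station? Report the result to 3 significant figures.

Mass balance: C = (0.7760·2.200 + 0.1580·105.0) / 0.9340 = 18.30/0.9340 = 19.59 mg/L.
Travel time t = 27·1000 / 0.92 = 29350 s = 8.152 h.
Half-life 16 h → k = ln 2 / 16 = 0.04332 h⁻¹ = 1.040 d⁻¹.
Applying C = C₀e^(−kt): 19.59 × 0.7025 = 13.76 mg/L.

13.8 mg/L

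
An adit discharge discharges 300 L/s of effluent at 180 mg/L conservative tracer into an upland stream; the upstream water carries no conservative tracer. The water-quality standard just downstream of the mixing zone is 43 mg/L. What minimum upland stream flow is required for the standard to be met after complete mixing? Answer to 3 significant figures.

Set C_mix = 43: (Q·0 + 300.0·180.0) / (Q + 300.0) = 43
→ Q = 300.0·(180.0 − 43)/(43 − 0) = 955.8 L/s.

956 L/s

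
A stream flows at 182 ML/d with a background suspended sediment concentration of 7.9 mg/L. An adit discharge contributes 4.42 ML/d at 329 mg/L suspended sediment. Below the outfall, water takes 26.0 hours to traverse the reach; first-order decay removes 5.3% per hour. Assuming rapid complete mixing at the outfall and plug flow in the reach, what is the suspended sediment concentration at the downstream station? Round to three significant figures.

Flow-weighted average: C = (182.0·7.900 + 4.420·329.0) / 186.4 = 2892/186.4 = 15.51 mg/L.
5.3%/h lost → k = −ln(1 − 0.053) = 0.05446 h⁻¹.
First-order decay: C = 15.51·exp(−k·t) = 15.51·0.2427 = 3.765 mg/L.

3.77 mg/L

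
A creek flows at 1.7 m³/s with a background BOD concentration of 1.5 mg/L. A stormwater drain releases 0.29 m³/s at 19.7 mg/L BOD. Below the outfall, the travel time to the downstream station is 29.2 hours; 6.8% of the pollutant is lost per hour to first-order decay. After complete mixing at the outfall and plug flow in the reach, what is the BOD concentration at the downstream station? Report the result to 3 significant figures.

0.531 mg/L

After mixing, C = (1.700·1.500 + 0.2900·19.70) / 1.990 = 8.263/1.990 = 4.152 mg/L.
6.8%/h lost → k = −ln(1 − 0.068) = 0.07042 h⁻¹.
After decay, C = 4.152 × e^(−kt) = 4.152 × 0.1279 = 0.5312 mg/L.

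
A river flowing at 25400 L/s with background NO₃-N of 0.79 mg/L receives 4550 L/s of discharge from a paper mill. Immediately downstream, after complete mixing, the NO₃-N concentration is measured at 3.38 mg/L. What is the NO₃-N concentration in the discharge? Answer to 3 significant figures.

Mass balance: 25400·0.7900 + 4550·Cₑ = 29950·3.380
→ Cₑ = (29950·3.380 − 25400·0.7900) / 4550 = 17.84 mg/L.

17.8 mg/L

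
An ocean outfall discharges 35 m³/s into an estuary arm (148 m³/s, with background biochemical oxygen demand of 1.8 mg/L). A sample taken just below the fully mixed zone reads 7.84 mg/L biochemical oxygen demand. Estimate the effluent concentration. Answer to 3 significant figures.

33.4 mg/L

Mass balance: 148.0·1.800 + 35.00·Cₑ = 183.0·7.840
→ Cₑ = (183.0·7.840 − 148.0·1.800) / 35.00 = 33.38 mg/L.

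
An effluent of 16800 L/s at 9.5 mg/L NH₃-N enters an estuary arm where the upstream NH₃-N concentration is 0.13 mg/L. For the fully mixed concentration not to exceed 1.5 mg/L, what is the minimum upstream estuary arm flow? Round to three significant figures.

98100 L/s

Set C_mix = 1.5: (Q·0.1300 + 16800·9.500) / (Q + 16800) = 1.5
→ Q = 16800·(9.500 − 1.5)/(1.5 − 0.1300) = 98100 L/s.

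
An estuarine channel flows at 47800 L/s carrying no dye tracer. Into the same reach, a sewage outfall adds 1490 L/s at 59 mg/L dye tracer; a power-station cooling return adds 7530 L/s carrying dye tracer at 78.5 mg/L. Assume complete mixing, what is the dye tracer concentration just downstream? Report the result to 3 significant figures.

Mixed concentration C = ΣQC/ΣQ = (47800·0 + 1490·59.00 + 7530·78.50) / 56820 = 679000/56820 = 11.95 mg/L.

12.0 mg/L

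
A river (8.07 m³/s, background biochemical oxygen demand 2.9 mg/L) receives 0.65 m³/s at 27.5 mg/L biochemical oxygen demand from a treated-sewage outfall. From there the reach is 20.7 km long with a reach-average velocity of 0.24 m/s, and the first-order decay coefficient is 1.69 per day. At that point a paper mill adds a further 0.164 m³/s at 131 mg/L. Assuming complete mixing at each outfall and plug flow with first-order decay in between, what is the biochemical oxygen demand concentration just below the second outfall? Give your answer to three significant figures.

Conservation of mass: C = (8.070·2.900 + 0.6500·27.50) / 8.720 = 41.28/8.720 = 4.734 mg/L; combined flow 8.720 m³/s.
Travel time t = 20.7·1000 / 0.24 = 86250 s = 23.96 h.
First-order decay: C = 4.734·exp(−k·t) = 4.734·0.1851 = 0.8760 mg/L.
At the second outfall, C = (8.720·0.8760 + 0.1640·131.0) / (8.720 + 0.1640) = 3.278 mg/L.

3.28 mg/L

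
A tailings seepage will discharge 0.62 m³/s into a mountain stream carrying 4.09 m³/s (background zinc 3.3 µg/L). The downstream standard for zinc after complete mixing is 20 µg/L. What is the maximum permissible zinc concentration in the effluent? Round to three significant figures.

130 µg/L

At the limit, (Qr·Cr + Qe·Cₑ)/(Qr + Qe) = 20:
Cₑ = (4.710·20 − 4.090·3.300) / 0.6200 = 130.2 µg/L.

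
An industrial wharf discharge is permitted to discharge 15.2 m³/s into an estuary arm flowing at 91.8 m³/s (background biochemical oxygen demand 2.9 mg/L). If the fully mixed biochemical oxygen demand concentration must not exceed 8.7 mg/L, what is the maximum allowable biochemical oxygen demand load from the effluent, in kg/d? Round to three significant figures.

Mass balance at the limit: 91.80·2.900 + 15.20·Cₑ = 107.0·8.7 → Cₑ = 43.73 mg/L.
Load = 15.20 m³/s × 43.73 g/m³ × 86 400 s/d = 57430 kg/d.

57400 kg/d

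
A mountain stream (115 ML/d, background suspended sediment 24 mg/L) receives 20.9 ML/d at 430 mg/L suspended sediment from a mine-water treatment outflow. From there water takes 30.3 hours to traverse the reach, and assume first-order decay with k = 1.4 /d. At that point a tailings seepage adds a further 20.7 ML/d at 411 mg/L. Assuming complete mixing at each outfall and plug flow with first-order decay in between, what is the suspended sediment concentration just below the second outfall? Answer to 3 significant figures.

67.1 mg/L

After mixing, C = (115.0·24.00 + 20.90·430.0) / 135.9 = 11750/135.9 = 86.44 mg/L; combined flow 135.9 ML/d.
Decay over the reach: 86.44·exp(−kt) = 86.44·0.1708 = 14.76 mg/L.
At the second outfall, C = (135.9·14.76 + 20.70·411.0) / (135.9 + 20.70) = 67.14 mg/L.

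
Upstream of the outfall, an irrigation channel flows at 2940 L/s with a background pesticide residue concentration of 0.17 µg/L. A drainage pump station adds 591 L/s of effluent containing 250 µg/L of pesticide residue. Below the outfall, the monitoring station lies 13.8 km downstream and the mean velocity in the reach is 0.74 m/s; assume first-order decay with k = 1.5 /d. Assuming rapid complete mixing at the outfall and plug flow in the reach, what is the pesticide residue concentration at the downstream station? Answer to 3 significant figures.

Conservation of mass: C = (2940·0.1700 + 591.0·250.0) / 3531 = 148200/3531 = 41.99 µg/L.
Travel time t = 13.8·1000 / 0.74 = 18650 s = 5.180 h.
After decay, C = 41.99 × e^(−kt) = 41.99 × 0.7234 = 30.37 µg/L.

30.4 µg/L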